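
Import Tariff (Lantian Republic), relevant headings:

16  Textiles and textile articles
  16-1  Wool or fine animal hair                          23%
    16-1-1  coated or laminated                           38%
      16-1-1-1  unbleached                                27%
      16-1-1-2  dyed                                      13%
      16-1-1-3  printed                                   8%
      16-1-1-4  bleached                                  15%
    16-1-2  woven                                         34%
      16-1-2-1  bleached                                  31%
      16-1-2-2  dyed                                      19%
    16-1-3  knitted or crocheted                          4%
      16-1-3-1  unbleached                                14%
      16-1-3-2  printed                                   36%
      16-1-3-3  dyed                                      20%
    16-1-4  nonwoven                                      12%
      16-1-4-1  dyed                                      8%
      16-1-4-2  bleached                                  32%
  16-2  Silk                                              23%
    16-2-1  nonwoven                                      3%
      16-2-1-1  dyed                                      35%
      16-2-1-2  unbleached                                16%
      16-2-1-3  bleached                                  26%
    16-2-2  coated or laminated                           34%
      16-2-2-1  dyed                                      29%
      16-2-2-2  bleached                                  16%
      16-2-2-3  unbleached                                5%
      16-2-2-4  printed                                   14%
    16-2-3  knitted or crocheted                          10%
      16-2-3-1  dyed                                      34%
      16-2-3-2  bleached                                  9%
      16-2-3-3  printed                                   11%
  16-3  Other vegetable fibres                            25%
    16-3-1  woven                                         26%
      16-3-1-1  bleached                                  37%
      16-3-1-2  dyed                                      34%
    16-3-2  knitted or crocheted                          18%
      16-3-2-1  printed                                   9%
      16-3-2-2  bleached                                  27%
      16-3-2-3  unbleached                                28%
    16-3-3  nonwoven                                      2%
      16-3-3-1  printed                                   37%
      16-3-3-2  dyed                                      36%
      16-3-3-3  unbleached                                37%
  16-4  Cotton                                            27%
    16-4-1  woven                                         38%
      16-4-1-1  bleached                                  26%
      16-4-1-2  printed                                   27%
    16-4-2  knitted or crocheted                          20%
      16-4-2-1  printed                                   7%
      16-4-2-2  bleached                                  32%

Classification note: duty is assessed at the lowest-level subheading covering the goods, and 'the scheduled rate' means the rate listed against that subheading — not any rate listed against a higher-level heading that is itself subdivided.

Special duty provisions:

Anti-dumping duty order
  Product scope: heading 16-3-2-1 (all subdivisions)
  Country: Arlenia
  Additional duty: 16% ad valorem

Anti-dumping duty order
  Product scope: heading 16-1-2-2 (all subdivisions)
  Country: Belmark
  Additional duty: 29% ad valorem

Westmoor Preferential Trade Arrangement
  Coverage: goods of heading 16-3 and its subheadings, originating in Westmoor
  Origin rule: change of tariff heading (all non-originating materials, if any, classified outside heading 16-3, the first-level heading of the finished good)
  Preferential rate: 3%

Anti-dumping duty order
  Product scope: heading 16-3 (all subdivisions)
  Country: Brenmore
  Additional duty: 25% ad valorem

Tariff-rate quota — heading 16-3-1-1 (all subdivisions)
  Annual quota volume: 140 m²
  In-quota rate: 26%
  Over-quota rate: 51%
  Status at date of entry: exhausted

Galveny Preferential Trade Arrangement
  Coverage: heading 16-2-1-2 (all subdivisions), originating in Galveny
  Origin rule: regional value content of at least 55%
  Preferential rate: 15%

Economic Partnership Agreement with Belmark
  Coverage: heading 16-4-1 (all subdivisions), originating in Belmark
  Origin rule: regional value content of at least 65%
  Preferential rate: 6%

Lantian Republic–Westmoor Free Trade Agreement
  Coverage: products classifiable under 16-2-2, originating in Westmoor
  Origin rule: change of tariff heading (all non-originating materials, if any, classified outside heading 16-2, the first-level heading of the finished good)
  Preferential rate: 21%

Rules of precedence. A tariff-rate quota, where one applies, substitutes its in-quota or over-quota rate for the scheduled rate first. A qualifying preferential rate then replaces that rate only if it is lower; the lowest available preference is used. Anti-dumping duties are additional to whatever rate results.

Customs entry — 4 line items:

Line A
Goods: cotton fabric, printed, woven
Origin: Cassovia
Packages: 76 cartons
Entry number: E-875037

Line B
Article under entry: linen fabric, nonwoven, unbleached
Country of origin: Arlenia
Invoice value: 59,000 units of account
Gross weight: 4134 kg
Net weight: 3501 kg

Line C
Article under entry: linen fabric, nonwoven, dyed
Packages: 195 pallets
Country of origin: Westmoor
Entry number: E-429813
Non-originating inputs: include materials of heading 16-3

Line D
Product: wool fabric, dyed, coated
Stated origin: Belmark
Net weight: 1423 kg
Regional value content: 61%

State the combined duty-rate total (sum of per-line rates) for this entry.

Line A: cotton → 16-4; woven → 16-4-1; printed → 16-4-1-2. Scheduled 27%. No special measure applies. → 27%.
Line B: linen → 16-3; nonwoven → 16-3-3; unbleached → 16-3-3-3. Scheduled 37%. No special measure applies. → 37%.
Line C: linen → 16-3; nonwoven → 16-3-3; dyed → 16-3-3-2. Scheduled 36%. Westmoor agreement on 16-3: CTH not met; Westmoor agreement on 16-2-2: 16-3-3-2 not covered. → 36%.
Line D: wool → 16-1; coated → 16-1-1; dyed → 16-1-1-2. Scheduled 13%. Belmark agreement on 16-4-1: 16-1-1-2 not covered. → 13%.
Sum: 27% + 37% + 36% + 13% = 113%.

113%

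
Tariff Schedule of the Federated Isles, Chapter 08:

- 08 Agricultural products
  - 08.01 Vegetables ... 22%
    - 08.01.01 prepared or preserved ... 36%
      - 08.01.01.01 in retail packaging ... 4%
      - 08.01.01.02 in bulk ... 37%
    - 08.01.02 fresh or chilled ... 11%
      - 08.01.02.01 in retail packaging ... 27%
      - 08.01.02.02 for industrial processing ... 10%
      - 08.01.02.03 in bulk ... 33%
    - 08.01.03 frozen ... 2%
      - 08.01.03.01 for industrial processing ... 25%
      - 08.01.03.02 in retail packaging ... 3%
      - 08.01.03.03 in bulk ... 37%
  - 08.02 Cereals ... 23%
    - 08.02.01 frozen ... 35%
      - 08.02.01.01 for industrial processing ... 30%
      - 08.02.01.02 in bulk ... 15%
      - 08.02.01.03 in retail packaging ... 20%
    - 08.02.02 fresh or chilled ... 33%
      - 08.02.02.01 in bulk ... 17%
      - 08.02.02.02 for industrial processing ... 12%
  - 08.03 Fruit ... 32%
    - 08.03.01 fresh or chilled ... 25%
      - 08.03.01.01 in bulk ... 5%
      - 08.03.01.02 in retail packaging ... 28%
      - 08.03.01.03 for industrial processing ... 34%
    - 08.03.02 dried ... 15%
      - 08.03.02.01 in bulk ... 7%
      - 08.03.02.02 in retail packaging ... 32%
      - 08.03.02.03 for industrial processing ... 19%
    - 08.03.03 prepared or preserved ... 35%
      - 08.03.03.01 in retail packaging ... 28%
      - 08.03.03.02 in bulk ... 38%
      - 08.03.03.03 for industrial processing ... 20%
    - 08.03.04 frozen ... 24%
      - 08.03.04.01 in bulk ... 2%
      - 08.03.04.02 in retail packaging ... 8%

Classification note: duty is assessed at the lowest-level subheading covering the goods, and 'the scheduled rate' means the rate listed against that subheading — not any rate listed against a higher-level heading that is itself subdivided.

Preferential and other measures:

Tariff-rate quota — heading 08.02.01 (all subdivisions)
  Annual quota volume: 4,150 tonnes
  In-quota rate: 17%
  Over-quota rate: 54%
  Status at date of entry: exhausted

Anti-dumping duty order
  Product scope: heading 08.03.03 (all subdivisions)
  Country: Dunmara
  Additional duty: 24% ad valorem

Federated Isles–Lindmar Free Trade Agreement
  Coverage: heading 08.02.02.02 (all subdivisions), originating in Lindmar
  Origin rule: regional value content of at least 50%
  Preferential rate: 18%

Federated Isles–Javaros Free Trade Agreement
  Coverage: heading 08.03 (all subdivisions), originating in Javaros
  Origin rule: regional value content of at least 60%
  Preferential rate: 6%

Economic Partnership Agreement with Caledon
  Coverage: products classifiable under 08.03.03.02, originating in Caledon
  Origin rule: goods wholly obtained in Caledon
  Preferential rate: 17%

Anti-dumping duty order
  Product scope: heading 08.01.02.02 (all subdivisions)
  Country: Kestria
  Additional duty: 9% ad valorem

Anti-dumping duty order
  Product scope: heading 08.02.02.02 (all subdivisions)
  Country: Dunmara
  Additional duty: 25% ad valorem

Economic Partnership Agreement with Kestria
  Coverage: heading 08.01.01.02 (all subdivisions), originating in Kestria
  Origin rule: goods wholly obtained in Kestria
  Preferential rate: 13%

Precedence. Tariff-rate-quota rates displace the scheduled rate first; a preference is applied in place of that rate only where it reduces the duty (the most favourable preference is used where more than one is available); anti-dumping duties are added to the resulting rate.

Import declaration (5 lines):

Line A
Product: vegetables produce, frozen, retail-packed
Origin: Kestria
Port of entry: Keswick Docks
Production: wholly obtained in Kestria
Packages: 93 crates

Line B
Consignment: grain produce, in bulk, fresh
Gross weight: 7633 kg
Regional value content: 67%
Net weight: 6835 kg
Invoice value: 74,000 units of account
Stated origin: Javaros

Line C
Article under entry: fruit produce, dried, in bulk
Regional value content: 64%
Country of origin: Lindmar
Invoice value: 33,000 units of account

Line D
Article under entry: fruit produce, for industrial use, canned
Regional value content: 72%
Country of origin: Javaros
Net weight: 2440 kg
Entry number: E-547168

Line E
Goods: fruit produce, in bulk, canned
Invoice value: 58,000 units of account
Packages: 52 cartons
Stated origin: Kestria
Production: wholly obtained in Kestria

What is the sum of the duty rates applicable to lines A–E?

Line A: vegetables → 08.01; frozen → 08.01.03; retail-packed → 08.01.03.02. Scheduled 3%. Kestria agreement on 08.01.01.02: 08.01.03.02 not covered. → 3%.
Line B: grain → 08.02; fresh → 08.02.02; in bulk → 08.02.02.01. Scheduled 17%. Javaros agreement on 08.03: 08.02.02.01 not covered. → 17%.
Line C: fruit → 08.03; dried → 08.03.02; in bulk → 08.03.02.01. Scheduled 7%. Lindmar agreement on 08.02.02.02: 08.03.02.01 not covered. → 7%.
Line D: fruit → 08.03; canned → 08.03.03; for industrial use → 08.03.03.03. Scheduled 20%. Javaros agreement on 08.03: RVC ≥ 60% → 6% available; preferential 6%. → 6%.
Line E: fruit → 08.03; canned → 08.03.03; in bulk → 08.03.03.02. Scheduled 38%. Kestria agreement on 08.01.01.02: 08.03.03.02 not covered. → 38%.
Sum: 3% + 17% + 7% + 6% + 38% = 71%.

71%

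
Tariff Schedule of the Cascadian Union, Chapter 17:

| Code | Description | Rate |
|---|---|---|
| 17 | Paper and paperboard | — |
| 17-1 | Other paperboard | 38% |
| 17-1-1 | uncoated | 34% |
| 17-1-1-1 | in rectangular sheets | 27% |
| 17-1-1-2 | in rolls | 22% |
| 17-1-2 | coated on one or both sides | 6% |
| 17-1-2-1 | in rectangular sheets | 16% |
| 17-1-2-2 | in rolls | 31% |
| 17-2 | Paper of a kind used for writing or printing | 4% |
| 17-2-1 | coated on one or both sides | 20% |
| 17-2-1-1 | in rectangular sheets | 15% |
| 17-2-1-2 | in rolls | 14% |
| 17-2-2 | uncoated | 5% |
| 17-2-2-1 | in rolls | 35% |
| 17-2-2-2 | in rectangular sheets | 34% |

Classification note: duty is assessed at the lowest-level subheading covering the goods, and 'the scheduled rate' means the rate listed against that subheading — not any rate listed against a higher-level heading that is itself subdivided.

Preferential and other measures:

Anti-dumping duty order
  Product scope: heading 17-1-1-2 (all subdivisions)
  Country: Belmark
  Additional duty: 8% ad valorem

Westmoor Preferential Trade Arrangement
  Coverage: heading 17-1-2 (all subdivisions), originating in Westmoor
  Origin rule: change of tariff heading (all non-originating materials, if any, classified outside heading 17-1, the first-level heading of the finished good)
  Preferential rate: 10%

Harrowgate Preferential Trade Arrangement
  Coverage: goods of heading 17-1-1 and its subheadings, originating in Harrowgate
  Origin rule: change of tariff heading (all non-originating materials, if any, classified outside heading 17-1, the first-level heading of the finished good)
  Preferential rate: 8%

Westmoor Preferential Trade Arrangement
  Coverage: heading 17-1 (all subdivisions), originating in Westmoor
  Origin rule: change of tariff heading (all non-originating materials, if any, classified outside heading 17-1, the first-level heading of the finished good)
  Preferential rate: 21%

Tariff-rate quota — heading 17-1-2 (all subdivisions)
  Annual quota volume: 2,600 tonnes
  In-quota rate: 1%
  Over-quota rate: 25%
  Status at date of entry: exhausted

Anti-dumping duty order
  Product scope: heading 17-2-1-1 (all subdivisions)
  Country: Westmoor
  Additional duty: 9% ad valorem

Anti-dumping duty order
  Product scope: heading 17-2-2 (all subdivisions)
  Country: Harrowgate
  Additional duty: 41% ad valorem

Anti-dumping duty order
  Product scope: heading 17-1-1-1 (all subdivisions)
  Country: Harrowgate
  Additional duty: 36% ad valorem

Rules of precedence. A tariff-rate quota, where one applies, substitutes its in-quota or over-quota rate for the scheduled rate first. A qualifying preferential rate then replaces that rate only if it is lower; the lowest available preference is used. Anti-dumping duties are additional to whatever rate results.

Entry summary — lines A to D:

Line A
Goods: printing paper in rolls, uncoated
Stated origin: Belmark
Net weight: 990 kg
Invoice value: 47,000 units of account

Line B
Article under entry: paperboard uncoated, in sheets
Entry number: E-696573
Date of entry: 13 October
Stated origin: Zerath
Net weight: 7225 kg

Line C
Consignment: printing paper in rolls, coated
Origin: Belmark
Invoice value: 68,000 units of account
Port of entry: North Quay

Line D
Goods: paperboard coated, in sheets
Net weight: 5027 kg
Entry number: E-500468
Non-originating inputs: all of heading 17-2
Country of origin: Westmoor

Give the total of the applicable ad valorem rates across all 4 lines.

Line A: printing paper → 17-2; uncoated → 17-2-2; in rolls → 17-2-2-1. Scheduled 35%. No special measure applies. → 35%.
Line B: paperboard → 17-1; uncoated → 17-1-1; in sheets → 17-1-1-1. Scheduled 27%. No special measure applies. → 27%.
Line C: printing paper → 17-2; coated → 17-2-1; in rolls → 17-2-1-2. Scheduled 14%. No special measure applies. → 14%.
Line D: paperboard → 17-1; coated → 17-1-2; in sheets → 17-1-2-1. Scheduled 16%. quota on 17-1-2 exhausted → over-quota 25%; Westmoor agreement on 17-1-2: CTH met → 10% available; Westmoor agreement on 17-1: CTH met → 21% available; preferential 10%. → 10%.
Sum: 35% + 27% + 14% + 10% = 86%.

86%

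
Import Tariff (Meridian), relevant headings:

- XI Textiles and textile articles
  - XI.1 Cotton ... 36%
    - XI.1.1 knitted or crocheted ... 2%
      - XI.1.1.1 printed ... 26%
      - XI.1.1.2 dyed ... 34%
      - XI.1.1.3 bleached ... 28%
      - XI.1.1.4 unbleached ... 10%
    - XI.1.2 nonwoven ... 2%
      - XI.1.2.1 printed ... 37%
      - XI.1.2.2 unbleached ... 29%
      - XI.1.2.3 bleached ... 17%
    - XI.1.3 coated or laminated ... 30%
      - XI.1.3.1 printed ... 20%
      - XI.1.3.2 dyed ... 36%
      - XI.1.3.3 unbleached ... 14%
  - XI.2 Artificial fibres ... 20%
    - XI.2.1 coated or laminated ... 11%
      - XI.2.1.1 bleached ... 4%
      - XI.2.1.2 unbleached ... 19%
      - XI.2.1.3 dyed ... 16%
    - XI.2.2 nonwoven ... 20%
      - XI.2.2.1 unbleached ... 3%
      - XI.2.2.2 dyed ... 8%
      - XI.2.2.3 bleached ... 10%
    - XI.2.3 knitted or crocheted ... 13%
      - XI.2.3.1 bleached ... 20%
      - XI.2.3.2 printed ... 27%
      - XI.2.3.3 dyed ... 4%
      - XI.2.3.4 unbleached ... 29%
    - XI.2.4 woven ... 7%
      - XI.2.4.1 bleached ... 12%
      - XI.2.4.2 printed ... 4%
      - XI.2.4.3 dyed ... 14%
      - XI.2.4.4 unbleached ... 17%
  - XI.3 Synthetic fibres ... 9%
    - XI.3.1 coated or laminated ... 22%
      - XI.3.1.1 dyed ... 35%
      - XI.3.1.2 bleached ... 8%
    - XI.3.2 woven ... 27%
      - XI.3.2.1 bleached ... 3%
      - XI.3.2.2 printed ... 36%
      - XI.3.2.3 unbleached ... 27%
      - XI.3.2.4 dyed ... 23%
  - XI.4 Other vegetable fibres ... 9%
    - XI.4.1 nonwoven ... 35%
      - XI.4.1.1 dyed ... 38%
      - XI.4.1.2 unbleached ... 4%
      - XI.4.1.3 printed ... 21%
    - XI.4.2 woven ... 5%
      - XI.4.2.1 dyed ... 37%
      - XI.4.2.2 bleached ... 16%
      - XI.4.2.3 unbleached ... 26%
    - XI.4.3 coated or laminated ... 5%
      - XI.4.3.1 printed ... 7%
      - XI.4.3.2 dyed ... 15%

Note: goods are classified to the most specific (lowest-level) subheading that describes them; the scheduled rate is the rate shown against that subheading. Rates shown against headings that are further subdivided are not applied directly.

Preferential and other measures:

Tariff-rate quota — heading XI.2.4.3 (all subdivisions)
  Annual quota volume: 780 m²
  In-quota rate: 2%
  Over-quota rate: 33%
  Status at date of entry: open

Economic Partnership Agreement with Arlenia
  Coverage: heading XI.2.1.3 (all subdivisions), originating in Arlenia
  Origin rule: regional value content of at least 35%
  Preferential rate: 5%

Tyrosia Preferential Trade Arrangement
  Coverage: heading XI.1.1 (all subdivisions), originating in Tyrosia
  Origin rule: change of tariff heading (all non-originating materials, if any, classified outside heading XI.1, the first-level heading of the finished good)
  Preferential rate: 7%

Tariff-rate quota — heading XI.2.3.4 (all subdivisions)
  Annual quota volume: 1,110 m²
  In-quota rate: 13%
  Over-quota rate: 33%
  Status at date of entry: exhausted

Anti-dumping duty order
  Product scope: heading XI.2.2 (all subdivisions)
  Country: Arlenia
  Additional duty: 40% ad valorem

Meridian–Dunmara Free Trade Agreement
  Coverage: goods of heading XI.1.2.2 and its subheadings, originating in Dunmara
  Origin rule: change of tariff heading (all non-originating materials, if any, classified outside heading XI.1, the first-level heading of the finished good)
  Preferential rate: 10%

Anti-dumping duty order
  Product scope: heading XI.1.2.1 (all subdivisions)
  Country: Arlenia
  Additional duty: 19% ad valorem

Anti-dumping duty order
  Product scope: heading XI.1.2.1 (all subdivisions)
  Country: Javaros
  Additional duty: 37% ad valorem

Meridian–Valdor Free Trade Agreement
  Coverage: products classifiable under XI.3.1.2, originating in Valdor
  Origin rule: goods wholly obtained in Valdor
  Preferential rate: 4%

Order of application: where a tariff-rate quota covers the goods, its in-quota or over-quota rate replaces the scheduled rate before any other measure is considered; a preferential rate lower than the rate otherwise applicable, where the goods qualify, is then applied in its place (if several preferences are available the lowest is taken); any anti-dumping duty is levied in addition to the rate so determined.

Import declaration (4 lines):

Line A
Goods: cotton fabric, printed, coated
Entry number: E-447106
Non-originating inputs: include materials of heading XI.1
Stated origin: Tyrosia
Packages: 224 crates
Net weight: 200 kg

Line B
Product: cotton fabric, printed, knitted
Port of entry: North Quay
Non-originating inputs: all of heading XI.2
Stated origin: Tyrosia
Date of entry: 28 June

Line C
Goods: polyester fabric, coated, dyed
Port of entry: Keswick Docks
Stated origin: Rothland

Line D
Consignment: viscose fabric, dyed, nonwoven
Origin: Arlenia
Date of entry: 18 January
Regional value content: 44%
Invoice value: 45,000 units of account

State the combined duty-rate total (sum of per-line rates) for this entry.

110%

Line A: cotton → XI.1; coated → XI.1.3; printed → XI.1.3.1. Scheduled 20%. Tyrosia agreement on XI.1.1: XI.1.3.1 not covered. → 20%.
Line B: cotton → XI.1; knitted → XI.1.1; printed → XI.1.1.1. Scheduled 26%. Tyrosia agreement on XI.1.1: CTH met → 7% available; preferential 7%. → 7%.
Line C: polyester → XI.3; coated → XI.3.1; dyed → XI.3.1.1. Scheduled 35%. No special measure applies. → 35%.
Line D: viscose → XI.2; nonwoven → XI.2.2; dyed → XI.2.2.2. Scheduled 8%. Arlenia agreement on XI.2.1.3: XI.2.2.2 not covered; anti-dumping (Arlenia, XI.2.2): +40%; total 8% + 40% = 48%. → 48%.
Sum: 20% + 7% + 35% + 48% = 110%.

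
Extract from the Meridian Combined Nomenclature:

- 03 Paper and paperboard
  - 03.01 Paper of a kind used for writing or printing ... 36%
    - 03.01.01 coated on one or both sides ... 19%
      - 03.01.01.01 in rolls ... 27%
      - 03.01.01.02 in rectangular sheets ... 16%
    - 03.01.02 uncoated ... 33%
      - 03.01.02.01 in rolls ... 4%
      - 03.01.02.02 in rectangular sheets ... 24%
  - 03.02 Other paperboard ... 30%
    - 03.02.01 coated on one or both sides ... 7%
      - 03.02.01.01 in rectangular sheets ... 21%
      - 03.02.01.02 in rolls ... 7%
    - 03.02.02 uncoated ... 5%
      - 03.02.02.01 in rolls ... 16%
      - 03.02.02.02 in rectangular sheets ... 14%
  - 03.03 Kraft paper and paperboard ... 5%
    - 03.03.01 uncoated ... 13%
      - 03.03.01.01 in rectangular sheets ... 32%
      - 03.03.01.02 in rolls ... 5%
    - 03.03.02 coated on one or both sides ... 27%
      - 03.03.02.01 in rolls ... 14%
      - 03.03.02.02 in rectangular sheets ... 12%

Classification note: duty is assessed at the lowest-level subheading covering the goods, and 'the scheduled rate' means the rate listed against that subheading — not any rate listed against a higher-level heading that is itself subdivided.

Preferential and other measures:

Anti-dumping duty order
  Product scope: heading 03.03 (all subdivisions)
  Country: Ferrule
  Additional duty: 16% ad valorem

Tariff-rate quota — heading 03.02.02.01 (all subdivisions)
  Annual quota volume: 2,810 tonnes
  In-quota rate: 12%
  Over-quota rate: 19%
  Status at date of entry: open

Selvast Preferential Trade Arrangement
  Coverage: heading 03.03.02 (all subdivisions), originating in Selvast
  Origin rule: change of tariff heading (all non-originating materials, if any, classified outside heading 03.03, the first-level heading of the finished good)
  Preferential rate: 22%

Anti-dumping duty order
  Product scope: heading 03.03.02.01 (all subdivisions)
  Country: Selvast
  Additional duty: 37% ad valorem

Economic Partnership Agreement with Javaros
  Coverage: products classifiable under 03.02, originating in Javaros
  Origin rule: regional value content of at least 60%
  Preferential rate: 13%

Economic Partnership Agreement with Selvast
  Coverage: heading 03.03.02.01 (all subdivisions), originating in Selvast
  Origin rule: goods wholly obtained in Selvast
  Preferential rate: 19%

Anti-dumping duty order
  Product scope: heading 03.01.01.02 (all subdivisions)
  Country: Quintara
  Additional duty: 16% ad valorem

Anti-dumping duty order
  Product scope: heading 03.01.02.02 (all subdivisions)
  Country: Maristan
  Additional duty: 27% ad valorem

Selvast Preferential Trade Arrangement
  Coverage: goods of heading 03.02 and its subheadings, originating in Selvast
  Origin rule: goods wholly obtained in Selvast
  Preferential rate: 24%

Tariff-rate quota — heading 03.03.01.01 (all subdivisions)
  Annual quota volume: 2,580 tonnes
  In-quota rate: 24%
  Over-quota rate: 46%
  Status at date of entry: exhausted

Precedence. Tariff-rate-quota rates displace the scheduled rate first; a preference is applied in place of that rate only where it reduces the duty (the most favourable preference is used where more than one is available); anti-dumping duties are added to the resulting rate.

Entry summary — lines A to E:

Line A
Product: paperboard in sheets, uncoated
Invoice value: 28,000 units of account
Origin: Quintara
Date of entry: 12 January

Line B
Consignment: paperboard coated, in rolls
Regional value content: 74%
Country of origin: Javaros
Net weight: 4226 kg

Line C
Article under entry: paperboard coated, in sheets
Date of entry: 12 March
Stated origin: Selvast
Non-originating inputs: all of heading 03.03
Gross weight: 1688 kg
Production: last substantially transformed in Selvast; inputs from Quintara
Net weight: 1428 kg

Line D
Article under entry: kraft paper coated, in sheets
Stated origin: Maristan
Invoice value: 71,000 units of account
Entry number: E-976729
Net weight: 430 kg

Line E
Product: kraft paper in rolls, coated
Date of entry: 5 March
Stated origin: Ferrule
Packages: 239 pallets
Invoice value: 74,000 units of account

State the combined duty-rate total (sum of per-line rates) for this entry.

Line A: paperboard → 03.02; uncoated → 03.02.02; in sheets → 03.02.02.02. Scheduled 14%. No special measure applies. → 14%.
Line B: paperboard → 03.02; coated → 03.02.01; in rolls → 03.02.01.02. Scheduled 7%. Javaros agreement on 03.02: RVC ≥ 60% → 13% available; preference 13% not lower than 7% → no reduction. → 7%.
Line C: paperboard → 03.02; coated → 03.02.01; in sheets → 03.02.01.01. Scheduled 21%. Selvast agreement on 03.03.02: 03.02.01.01 not covered; Selvast agreement on 03.03.02.01: 03.02.01.01 not covered; Selvast agreement on 03.02: not wholly obtained. → 21%.
Line D: kraft paper → 03.03; coated → 03.03.02; in sheets → 03.03.02.02. Scheduled 12%. No special measure applies. → 12%.
Line E: kraft paper → 03.03; coated → 03.03.02; in rolls → 03.03.02.01. Scheduled 14%. anti-dumping (Ferrule, 03.03): +16%; total 14% + 16% = 30%. → 30%.
Sum: 14% + 7% + 21% + 12% + 30% = 84%.

84%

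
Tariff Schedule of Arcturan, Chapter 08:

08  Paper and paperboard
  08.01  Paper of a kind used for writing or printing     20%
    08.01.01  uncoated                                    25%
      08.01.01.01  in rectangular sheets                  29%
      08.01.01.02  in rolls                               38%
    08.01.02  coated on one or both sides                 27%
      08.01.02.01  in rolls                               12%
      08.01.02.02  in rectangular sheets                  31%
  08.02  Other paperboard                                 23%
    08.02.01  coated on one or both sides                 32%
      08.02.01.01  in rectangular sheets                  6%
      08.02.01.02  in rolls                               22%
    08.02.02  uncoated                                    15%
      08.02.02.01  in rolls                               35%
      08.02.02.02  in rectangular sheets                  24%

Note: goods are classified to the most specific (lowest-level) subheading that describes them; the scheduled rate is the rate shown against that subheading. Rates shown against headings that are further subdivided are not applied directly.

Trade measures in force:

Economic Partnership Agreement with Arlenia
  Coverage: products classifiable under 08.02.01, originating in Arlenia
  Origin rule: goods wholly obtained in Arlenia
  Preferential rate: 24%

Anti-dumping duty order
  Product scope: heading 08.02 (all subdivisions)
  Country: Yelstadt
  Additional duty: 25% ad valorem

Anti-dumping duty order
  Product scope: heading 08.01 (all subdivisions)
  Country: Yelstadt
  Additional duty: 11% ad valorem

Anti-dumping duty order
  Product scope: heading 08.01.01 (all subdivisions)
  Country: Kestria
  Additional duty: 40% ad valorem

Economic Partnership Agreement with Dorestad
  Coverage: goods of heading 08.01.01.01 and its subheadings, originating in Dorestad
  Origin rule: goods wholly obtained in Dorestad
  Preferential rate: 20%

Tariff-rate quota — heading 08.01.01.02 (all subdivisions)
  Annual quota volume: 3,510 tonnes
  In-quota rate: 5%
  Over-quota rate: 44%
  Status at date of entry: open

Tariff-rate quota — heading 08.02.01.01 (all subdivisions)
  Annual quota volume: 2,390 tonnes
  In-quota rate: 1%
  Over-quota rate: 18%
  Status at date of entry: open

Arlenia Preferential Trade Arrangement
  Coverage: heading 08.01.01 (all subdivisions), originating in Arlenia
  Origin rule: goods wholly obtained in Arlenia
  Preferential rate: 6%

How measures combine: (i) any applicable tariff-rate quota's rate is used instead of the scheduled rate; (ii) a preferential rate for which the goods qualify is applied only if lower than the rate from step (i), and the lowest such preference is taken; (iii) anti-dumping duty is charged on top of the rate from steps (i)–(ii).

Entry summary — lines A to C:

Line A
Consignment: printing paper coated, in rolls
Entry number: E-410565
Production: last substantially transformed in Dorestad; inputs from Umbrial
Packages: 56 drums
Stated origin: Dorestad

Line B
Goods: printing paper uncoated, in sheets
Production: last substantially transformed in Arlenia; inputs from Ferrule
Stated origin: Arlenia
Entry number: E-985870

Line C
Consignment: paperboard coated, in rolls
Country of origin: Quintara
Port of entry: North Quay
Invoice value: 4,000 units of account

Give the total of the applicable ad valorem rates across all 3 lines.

63%

Line A: printing paper → 08.01; coated → 08.01.02; in rolls → 08.01.02.01. Scheduled 12%. Dorestad agreement on 08.01.01.01: 08.01.02.01 not covered. → 12%.
Line B: printing paper → 08.01; uncoated → 08.01.01; in sheets → 08.01.01.01. Scheduled 29%. Arlenia agreement on 08.02.01: 08.01.01.01 not covered; Arlenia agreement on 08.01.01: not wholly obtained. → 29%.
Line C: paperboard → 08.02; coated → 08.02.01; in rolls → 08.02.01.02. Scheduled 22%. No special measure applies. → 22%.
Sum: 12% + 29% + 22% = 63%.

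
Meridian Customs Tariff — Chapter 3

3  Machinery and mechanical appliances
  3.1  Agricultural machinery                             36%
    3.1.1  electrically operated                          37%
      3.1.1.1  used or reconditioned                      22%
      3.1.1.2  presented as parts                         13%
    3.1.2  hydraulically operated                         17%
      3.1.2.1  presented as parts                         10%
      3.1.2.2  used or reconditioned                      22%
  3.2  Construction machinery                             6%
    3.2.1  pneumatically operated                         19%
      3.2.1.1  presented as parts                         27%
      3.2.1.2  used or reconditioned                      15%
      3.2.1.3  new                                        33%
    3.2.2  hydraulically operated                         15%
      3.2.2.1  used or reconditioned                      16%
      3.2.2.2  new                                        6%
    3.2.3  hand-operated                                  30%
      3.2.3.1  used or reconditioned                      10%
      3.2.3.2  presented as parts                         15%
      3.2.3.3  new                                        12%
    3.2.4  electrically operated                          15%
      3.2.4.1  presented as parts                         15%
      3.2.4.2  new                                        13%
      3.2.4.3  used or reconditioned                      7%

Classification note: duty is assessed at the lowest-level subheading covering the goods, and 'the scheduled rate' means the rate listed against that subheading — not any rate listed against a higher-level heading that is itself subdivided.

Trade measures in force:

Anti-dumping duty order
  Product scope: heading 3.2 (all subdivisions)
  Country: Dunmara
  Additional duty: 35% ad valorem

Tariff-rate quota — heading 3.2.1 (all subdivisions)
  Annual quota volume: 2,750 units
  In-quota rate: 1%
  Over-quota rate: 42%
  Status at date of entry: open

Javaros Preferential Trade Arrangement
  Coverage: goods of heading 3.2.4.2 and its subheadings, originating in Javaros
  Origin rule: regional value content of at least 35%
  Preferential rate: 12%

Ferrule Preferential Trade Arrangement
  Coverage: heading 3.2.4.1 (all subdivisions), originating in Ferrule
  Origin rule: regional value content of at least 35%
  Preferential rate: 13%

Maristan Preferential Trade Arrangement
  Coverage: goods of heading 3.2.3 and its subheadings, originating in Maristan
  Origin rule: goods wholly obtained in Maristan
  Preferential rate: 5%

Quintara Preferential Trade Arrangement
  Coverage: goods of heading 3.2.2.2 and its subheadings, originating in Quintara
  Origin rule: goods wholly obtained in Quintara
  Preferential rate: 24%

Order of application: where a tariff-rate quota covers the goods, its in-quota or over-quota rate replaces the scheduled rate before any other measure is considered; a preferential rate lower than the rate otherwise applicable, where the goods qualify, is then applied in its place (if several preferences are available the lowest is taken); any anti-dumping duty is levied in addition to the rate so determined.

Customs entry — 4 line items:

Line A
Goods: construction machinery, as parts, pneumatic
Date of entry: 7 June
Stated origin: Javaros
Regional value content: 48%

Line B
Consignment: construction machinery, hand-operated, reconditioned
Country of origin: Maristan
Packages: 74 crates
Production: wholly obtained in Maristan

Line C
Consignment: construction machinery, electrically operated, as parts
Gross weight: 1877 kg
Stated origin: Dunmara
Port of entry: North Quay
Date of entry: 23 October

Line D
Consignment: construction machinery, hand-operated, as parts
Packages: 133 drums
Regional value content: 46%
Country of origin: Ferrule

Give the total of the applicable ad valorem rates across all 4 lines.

Line A: construction → 3.2; pneumatic → 3.2.1; as parts → 3.2.1.1. Scheduled 27%. quota on 3.2.1 open → in-quota 1%; Javaros agreement on 3.2.4.2: 3.2.1.1 not covered. → 1%.
Line B: construction → 3.2; hand-operated → 3.2.3; reconditioned → 3.2.3.1. Scheduled 10%. Maristan agreement on 3.2.3: wholly obtained → 5% available; preferential 5%. → 5%.
Line C: construction → 3.2; electrically operated → 3.2.4; as parts → 3.2.4.1. Scheduled 15%. anti-dumping (Dunmara, 3.2): +35%; total 15% + 35% = 50%. → 50%.
Line D: construction → 3.2; hand-operated → 3.2.3; as parts → 3.2.3.2. Scheduled 15%. Ferrule agreement on 3.2.4.1: 3.2.3.2 not covered. → 15%.
Sum: 1% + 5% + 50% + 15% = 71%.

71%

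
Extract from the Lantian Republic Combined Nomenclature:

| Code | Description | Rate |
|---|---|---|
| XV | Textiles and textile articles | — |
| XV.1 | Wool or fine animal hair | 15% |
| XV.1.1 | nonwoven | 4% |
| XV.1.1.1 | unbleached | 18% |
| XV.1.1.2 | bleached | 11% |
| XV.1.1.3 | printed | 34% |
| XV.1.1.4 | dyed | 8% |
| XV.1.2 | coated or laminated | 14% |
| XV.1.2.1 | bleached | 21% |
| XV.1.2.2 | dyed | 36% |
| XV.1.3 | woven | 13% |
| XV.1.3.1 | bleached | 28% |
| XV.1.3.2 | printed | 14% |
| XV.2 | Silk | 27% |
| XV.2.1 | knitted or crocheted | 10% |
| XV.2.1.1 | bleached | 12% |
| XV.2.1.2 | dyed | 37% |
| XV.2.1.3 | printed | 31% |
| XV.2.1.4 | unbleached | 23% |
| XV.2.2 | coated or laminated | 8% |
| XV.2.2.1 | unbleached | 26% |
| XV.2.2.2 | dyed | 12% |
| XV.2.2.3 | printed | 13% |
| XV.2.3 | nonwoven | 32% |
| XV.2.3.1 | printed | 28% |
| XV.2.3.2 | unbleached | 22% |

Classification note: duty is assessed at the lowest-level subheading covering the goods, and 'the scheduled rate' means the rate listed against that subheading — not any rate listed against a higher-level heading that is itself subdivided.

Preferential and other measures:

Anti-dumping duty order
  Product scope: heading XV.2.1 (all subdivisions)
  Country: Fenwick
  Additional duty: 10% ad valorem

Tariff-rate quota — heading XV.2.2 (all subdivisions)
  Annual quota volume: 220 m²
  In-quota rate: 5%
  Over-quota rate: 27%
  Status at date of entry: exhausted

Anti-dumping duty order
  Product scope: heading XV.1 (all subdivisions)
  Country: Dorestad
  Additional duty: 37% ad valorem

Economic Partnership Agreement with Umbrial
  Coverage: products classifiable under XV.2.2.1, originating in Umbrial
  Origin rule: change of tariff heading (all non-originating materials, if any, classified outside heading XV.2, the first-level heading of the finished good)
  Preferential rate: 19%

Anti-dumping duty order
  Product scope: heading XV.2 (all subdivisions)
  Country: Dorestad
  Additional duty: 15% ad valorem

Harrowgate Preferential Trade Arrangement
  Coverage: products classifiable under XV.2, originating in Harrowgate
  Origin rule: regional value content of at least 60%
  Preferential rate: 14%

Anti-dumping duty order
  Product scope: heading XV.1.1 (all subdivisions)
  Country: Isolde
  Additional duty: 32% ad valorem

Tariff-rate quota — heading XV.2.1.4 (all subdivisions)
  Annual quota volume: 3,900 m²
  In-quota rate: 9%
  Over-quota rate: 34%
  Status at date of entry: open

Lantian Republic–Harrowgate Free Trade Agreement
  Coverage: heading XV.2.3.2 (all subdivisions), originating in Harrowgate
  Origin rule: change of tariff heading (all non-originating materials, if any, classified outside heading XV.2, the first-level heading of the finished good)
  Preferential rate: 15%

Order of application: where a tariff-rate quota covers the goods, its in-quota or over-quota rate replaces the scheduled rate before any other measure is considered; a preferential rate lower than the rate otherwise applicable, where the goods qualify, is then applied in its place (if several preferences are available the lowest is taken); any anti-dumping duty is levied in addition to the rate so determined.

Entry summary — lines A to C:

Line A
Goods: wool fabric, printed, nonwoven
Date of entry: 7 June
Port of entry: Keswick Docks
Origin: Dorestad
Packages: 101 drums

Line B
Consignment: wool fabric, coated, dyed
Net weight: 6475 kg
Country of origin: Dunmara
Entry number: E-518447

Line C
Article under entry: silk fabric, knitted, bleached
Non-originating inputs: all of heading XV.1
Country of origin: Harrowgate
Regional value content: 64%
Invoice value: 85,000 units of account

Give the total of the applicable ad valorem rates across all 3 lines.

119%

Line A: wool → XV.1; nonwoven → XV.1.1; printed → XV.1.1.3. Scheduled 34%. anti-dumping (Dorestad, XV.1): +37%; total 34% + 37% = 71%. → 71%.
Line B: wool → XV.1; coated → XV.1.2; dyed → XV.1.2.2. Scheduled 36%. No special measure applies. → 36%.
Line C: silk → XV.2; knitted → XV.2.1; bleached → XV.2.1.1. Scheduled 12%. Harrowgate agreement on XV.2: RVC ≥ 60% → 14% available; Harrowgate agreement on XV.2.3.2: XV.2.1.1 not covered; preference 14% not lower than 12% → no reduction. → 12%.
Sum: 71% + 36% + 12% = 119%.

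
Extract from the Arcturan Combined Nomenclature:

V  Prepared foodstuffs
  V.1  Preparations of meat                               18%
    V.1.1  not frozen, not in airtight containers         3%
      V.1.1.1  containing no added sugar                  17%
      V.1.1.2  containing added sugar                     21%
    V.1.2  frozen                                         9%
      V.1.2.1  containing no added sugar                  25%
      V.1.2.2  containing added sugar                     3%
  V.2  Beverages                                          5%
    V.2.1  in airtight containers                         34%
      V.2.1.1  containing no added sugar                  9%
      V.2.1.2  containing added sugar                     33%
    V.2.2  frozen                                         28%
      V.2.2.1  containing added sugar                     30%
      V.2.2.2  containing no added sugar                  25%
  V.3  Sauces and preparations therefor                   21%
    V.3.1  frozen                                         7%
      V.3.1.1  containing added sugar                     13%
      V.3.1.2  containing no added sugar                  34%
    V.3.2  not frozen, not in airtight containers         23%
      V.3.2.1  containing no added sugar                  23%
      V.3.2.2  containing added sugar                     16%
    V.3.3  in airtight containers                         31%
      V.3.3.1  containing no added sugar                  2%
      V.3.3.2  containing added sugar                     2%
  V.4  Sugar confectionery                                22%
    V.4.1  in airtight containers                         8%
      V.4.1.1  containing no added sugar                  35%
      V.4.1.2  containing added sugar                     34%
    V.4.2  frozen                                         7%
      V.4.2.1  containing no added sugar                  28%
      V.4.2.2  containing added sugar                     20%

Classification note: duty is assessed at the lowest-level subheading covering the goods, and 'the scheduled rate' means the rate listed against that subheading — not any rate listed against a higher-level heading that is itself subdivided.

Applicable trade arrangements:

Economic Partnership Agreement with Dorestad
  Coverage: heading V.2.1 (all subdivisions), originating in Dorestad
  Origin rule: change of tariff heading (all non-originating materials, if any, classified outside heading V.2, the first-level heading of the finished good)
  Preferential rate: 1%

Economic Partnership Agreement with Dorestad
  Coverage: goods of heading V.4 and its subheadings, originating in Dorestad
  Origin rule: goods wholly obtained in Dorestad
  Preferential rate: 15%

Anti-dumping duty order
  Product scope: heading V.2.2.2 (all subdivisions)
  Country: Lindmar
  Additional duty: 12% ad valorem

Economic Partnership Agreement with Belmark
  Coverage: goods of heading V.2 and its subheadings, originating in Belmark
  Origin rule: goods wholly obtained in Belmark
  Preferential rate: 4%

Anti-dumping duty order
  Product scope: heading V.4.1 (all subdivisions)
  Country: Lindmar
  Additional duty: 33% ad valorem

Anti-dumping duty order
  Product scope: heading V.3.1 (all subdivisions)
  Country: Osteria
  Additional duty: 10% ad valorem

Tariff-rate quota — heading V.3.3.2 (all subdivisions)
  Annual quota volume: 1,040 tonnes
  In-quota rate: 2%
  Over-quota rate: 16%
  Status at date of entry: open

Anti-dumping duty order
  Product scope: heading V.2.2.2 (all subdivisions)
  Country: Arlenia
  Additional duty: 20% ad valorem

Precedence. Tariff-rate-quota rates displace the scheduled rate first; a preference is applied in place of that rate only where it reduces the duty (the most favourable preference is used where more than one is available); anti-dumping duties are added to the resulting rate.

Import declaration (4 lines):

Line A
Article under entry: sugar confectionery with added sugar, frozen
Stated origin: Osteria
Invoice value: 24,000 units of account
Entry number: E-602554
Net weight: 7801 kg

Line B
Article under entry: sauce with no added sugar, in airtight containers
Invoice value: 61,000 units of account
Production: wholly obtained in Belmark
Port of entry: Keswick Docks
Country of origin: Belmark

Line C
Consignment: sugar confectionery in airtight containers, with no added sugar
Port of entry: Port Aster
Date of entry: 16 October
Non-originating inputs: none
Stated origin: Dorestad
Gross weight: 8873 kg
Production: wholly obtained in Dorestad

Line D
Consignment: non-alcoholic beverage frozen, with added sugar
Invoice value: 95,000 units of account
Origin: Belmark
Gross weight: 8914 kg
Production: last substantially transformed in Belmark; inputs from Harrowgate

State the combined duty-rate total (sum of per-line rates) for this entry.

67%

Line A: sugar confectionery → V.4; frozen → V.4.2; with added sugar → V.4.2.2. Scheduled 20%. No special measure applies. → 20%.
Line B: sauce → V.3; in airtight containers → V.3.3; with no added sugar → V.3.3.1. Scheduled 2%. Belmark agreement on V.2: V.3.3.1 not covered. → 2%.
Line C: sugar confectionery → V.4; in airtight containers → V.4.1; with no added sugar → V.4.1.1. Scheduled 35%. Dorestad agreement on V.2.1: V.4.1.1 not covered; Dorestad agreement on V.4: wholly obtained → 15% available; preferential 15%. → 15%.
Line D: non-alcoholic beverage → V.2; frozen → V.2.2; with added sugar → V.2.2.1. Scheduled 30%. Belmark agreement on V.2: not wholly obtained. → 30%.
Sum: 20% + 2% + 15% + 30% = 67%.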